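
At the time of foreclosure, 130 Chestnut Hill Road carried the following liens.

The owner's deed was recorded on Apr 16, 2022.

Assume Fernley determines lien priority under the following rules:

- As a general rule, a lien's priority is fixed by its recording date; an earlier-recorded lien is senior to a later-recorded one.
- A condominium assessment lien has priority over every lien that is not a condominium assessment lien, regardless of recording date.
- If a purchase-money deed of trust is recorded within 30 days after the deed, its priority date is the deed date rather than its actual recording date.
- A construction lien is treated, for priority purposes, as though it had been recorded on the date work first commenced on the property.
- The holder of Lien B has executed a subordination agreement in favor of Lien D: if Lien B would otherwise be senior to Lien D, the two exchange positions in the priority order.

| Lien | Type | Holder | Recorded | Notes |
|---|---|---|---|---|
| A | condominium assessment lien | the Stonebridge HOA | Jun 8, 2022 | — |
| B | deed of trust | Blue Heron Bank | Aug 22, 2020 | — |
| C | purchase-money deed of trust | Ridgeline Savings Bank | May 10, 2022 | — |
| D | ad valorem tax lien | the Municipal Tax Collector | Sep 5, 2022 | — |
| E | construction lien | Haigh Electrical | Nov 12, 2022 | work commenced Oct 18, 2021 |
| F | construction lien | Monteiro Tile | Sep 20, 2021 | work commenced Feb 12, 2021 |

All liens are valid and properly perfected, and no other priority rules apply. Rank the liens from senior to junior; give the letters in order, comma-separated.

A, D, F, E, C, B

Effective dates: C was recorded within the 30-day window, so its effective date is the deed date Apr 16, 2022; E's effective date is Oct 18, 2021, when work began; F's effective date is Feb 12, 2021, when work began.
A is a condominium assessment lien, so it outranks all other liens regardless of date.
Remaining liens by effective date: B (Aug 22, 2020), F (Feb 12, 2021), E (Oct 18, 2021), C (Apr 16, 2022), D (Sep 5, 2022).
Because B would otherwise rank above D, the subordination swaps them.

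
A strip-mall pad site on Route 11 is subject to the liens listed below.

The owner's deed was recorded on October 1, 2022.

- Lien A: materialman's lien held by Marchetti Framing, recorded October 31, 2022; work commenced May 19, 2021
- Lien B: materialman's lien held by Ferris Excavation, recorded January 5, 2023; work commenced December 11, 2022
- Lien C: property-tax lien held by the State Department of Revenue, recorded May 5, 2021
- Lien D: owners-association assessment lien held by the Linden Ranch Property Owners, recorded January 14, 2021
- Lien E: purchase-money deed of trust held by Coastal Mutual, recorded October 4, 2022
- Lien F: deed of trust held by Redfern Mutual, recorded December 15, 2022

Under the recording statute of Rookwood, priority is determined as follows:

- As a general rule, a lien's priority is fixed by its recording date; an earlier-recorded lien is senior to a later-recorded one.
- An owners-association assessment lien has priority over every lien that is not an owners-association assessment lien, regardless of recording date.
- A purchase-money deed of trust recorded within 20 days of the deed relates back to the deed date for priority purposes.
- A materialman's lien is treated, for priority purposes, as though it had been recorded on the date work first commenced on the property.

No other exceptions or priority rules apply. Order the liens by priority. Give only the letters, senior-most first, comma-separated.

First, effective dates: A's effective date is May 19, 2021, when work began; B is treated as recorded December 11, 2022, the work-commencement date; E's effective date is the deed date, October 1, 2022.
D, as an owners-association assessment lien, has superpriority and ranks first.
Remaining liens by effective date: C (May 5, 2021), A (May 19, 2021), E (October 1, 2022), B (December 11, 2022), F (December 15, 2022).

D, C, A, E, B, F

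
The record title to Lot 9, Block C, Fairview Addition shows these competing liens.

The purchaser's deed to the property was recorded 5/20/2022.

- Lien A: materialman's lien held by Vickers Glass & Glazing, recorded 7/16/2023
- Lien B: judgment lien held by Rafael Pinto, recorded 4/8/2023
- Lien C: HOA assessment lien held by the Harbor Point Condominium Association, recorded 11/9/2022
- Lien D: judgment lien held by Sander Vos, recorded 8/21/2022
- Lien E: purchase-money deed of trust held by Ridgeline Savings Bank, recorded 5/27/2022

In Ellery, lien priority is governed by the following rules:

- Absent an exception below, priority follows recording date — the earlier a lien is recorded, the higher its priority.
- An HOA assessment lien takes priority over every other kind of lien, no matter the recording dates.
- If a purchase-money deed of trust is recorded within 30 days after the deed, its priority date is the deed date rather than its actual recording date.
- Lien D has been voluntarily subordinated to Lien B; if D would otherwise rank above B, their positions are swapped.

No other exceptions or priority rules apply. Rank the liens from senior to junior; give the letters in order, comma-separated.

C, E, B, D, A

Adjusting effective dates: E relates back to the deed date 5/20/2022.
C is an HOA assessment lien, so it outranks all other liens regardless of date.
Remaining liens by effective date: E (5/20/2022), D (8/21/2022), B (4/8/2023), A (7/16/2023).
D would otherwise be senior to B, so under the subordination agreement D and B exchange positions.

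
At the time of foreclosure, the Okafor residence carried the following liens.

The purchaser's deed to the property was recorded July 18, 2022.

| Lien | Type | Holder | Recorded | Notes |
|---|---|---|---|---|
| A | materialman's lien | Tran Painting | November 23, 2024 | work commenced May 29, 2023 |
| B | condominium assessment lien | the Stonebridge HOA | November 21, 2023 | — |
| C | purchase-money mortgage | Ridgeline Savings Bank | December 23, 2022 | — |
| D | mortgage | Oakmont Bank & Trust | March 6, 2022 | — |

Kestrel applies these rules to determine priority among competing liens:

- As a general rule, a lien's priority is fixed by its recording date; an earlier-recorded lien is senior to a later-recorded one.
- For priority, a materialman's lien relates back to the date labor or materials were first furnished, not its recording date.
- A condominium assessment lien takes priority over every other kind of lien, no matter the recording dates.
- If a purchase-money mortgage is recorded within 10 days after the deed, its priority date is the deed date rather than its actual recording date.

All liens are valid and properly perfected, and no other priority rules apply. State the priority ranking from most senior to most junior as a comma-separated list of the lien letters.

B, D, C, A

First, effective dates: A's effective date is May 29, 2023, when work began; C was recorded 158 days after the deed, outside the 10-day window, so it keeps its recording date.
B is a condominium assessment lien, so it outranks all other liens regardless of date.
Among the remaining liens, by effective date: D (March 6, 2022), C (December 23, 2022), A (May 29, 2023).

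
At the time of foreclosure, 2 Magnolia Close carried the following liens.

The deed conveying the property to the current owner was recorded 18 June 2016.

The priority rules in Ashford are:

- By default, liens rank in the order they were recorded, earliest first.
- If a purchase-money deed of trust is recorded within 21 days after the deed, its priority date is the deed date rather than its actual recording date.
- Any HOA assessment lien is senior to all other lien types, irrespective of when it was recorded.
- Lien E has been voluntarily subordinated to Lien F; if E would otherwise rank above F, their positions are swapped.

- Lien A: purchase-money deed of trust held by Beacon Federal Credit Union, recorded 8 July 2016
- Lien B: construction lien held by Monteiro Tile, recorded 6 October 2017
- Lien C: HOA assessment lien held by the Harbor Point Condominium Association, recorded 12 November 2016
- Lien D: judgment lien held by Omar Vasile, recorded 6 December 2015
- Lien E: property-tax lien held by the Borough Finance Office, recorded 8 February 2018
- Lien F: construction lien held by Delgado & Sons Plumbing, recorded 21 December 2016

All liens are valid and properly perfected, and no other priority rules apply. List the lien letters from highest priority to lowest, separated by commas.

Adjusting effective dates: A was recorded within the 21-day window, so its effective date is the deed date 18 June 2016.
C is an HOA assessment lien, so it outranks all other liens regardless of date.
Ordering the rest by effective date: D (6 December 2015), A (18 June 2016), F (21 December 2016), B (6 October 2017), E (8 February 2018).
E already ranks below F; the subordination has no effect.

C, D, A, F, B, E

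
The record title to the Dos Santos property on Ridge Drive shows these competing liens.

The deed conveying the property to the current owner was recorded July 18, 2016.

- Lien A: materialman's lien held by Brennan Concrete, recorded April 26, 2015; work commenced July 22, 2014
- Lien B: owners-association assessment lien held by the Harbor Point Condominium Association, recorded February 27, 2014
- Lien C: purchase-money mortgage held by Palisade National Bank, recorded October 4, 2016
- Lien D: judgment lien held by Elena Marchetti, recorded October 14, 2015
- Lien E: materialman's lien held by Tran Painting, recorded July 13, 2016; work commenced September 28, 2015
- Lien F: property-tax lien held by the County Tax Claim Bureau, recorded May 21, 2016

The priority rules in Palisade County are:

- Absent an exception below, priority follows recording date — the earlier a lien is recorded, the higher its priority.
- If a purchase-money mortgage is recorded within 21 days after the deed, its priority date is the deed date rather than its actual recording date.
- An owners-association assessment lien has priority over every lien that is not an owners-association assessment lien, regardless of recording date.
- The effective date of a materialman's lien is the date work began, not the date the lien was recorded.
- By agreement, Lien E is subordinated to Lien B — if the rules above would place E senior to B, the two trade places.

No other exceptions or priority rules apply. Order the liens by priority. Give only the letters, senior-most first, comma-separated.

Adjusting effective dates: A relates back to July 22, 2014 (work commenced); C missed the 21-day window (78 days after the deed), so its recording date stands; E is treated as recorded September 28, 2015, the work-commencement date.
B is an owners-association assessment lien, so it outranks all other liens regardless of date.
The other liens, earliest effective date first: A (July 22, 2014), E (September 28, 2015), D (October 14, 2015), F (May 21, 2016), C (October 4, 2016).
E already ranks below B; the subordination has no effect.

B, A, E, D, F, C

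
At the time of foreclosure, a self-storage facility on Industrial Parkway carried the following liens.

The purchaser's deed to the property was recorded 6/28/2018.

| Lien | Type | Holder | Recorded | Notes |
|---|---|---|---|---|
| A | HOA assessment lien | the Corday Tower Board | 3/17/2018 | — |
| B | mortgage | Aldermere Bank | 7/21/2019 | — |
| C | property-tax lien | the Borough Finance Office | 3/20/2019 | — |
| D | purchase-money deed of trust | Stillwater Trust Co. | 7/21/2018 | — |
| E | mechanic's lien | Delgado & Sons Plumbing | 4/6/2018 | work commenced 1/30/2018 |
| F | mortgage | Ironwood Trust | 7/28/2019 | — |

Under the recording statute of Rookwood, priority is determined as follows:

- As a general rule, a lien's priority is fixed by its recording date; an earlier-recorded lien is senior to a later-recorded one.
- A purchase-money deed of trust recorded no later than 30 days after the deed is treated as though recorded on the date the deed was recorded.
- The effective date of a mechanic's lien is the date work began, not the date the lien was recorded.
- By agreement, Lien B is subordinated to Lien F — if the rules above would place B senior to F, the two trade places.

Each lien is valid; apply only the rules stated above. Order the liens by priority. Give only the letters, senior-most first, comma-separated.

E, A, D, C, F, B

First, effective dates: D was recorded within the 30-day window, so its effective date is the deed date 6/28/2018; E's effective date is 1/30/2018, when work began.
By effective date: E (1/30/2018), A (3/17/2018), D (6/28/2018), C (3/20/2019), B (7/21/2019), F (7/28/2019).
The subordination applies — B was senior to F — so B and F swap.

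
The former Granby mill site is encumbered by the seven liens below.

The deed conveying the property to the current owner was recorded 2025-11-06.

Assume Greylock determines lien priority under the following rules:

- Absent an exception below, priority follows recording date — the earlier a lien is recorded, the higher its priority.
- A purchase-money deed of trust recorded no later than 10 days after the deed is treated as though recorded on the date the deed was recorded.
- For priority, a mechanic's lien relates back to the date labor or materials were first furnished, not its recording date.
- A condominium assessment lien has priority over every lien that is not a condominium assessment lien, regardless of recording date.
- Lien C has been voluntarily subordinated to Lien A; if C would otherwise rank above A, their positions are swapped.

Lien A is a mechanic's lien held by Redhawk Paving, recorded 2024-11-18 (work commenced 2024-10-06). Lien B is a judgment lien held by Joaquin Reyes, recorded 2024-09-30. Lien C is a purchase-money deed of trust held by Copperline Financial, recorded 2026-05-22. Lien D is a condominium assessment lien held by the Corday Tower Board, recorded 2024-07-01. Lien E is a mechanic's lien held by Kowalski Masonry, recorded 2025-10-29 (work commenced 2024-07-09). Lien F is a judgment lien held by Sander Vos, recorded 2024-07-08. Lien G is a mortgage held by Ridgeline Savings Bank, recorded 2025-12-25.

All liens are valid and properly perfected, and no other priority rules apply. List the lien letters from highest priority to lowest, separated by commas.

Effective dates: A is treated as recorded 2024-10-06, the work-commencement date; C missed the 10-day window (197 days after the deed), so its recording date stands; E is treated as recorded 2024-07-09, the work-commencement date.
As a condominium assessment lien, D is senior to every other lien.
Remaining liens by effective date: F (2024-07-08), E (2024-07-09), B (2024-09-30), A (2024-10-06), G (2025-12-25), C (2026-05-22).
C is already junior to A, so the subordination agreement changes nothing.

D, F, E, B, A, G, C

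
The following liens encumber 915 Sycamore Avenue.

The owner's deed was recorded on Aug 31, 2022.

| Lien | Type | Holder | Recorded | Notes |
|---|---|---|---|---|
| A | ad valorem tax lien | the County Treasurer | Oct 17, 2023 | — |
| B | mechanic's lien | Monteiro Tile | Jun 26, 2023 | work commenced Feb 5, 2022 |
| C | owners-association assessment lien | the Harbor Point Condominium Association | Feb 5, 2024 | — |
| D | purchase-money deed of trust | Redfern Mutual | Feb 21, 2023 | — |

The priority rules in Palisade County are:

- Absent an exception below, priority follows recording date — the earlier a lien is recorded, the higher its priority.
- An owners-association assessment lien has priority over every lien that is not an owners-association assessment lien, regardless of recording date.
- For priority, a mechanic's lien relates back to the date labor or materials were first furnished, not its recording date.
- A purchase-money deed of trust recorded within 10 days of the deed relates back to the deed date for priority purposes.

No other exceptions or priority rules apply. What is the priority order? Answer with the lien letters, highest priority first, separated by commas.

Adjusting effective dates: B relates back to Feb 5, 2022 (work commenced); D was recorded 174 days after the deed, outside the 10-day window, so it keeps its recording date.
C is an owners-association assessment lien and takes priority over every other lien.
Remaining liens by effective date: B (Feb 5, 2022), D (Feb 21, 2023), A (Oct 17, 2023).

C, B, D, A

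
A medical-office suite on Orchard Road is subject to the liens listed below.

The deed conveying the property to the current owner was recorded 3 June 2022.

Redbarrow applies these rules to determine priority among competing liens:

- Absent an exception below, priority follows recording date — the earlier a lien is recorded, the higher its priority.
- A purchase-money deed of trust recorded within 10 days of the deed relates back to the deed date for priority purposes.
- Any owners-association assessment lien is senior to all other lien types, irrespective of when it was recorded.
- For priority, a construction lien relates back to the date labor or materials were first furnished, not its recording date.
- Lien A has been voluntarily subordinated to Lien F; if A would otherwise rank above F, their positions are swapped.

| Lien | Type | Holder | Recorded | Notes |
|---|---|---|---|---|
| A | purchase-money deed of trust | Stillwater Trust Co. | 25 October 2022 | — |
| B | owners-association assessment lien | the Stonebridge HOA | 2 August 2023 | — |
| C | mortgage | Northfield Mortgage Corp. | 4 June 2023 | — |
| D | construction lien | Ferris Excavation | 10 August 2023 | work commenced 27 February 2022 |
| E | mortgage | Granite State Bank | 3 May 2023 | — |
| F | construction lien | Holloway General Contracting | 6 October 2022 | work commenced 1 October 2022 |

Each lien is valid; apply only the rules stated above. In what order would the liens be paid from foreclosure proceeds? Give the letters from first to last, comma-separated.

B, D, F, A, E, C

Effective dates: A was recorded 144 days after the deed — beyond 10 days — so no relation-back applies; D relates back to 27 February 2022 (work commenced); F is treated as recorded 1 October 2022, the work-commencement date.
B, as an owners-association assessment lien, has superpriority and ranks first.
The other liens, earliest effective date first: D (27 February 2022), F (1 October 2022), A (25 October 2022), E (3 May 2023), C (4 June 2023).
A is already junior to F, so the subordination agreement changes nothing.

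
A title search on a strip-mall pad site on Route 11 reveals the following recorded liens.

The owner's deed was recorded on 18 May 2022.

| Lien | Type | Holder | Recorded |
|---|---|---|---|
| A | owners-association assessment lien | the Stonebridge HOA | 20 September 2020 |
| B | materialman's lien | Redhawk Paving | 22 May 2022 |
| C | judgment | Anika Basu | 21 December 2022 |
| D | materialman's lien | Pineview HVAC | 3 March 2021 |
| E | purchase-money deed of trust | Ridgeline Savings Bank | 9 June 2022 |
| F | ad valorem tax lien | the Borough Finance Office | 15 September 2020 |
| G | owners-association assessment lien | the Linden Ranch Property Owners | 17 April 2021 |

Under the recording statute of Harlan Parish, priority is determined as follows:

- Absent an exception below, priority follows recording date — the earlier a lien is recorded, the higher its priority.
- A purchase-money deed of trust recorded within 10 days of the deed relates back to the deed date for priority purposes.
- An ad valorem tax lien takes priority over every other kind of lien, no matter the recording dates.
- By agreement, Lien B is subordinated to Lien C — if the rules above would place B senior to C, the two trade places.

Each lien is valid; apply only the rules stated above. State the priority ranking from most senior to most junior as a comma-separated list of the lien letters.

F, A, D, G, C, E, B

First, effective dates: E was recorded 22 days after the deed — beyond 10 days — so no relation-back applies.
F is an ad valorem tax lien and takes priority over every other lien.
The other liens, earliest effective date first: A (20 September 2020), D (3 March 2021), G (17 April 2021), B (22 May 2022), E (9 June 2022), C (21 December 2022).
B would otherwise be senior to C, so under the subordination agreement B and C exchange positions.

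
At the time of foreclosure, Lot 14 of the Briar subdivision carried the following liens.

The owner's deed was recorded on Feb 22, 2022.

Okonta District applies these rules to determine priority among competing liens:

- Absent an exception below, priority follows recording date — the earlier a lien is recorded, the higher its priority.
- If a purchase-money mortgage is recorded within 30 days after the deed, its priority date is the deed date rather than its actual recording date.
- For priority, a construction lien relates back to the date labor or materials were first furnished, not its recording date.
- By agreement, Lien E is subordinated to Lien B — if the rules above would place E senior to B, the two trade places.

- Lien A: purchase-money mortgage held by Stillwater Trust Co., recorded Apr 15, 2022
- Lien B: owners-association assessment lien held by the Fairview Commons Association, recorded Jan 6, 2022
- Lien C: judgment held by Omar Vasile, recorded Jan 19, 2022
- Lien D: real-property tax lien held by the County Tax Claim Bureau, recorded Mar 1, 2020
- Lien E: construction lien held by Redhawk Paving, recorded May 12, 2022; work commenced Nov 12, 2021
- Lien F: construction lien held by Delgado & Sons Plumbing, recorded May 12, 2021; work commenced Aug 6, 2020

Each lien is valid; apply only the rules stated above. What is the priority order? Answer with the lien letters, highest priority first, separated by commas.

D, F, B, E, C, A

Effective dates: A was recorded 52 days after the deed, outside the 30-day window, so it keeps its recording date; E is treated as recorded Nov 12, 2021, the work-commencement date; F relates back to Aug 6, 2020 (work commenced).
By effective date: D (Mar 1, 2020), F (Aug 6, 2020), E (Nov 12, 2021), B (Jan 6, 2022), C (Jan 19, 2022), A (Apr 15, 2022).
E is senior to B before the subordination, so the two trade places.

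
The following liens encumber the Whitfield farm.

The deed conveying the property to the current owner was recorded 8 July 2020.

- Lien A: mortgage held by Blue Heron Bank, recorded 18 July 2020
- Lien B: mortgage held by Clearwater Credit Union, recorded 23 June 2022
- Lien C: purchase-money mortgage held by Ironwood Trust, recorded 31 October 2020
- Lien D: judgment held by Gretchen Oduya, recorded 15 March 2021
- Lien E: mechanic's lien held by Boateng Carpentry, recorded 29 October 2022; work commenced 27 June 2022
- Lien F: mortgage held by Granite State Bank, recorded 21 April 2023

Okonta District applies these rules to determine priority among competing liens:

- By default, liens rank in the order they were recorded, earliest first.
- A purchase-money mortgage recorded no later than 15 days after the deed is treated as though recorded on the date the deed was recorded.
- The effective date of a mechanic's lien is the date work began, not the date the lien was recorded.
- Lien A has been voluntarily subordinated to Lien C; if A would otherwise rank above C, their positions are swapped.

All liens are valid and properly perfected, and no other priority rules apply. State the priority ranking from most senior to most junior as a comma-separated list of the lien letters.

C, A, D, B, E, F

Effective dates after the stated exceptions: C was recorded 115 days after the deed — beyond 15 days — so no relation-back applies; E is treated as recorded 27 June 2022, the work-commencement date.
Sorted by effective date: A (18 July 2020), C (31 October 2020), D (15 March 2021), B (23 June 2022), E (27 June 2022), F (21 April 2023).
A would otherwise be senior to C, so under the subordination agreement A and C exchange positions.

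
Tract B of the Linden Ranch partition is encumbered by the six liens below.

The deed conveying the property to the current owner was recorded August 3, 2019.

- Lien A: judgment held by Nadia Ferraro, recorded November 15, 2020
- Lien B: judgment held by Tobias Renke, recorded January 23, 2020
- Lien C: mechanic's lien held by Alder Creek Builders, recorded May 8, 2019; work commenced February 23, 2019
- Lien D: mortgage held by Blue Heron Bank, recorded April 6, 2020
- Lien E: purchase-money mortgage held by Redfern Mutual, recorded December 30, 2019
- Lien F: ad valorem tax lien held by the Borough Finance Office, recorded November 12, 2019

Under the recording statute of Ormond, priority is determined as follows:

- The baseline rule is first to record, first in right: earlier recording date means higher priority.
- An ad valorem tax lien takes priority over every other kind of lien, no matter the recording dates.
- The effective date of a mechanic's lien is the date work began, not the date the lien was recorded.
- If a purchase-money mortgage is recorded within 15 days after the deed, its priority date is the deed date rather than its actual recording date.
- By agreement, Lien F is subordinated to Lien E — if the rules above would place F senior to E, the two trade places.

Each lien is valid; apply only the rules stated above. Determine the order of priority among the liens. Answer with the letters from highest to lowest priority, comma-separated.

E, C, F, B, D, A

Effective dates after the stated exceptions: C is treated as recorded February 23, 2019, the work-commencement date; E was recorded 149 days after the deed — beyond 15 days — so no relation-back applies.
F is an ad valorem tax lien and takes priority over every other lien.
Remaining liens by effective date: C (February 23, 2019), E (December 30, 2019), B (January 23, 2020), D (April 6, 2020), A (November 15, 2020).
F would otherwise be senior to E, so under the subordination agreement F and E exchange positions.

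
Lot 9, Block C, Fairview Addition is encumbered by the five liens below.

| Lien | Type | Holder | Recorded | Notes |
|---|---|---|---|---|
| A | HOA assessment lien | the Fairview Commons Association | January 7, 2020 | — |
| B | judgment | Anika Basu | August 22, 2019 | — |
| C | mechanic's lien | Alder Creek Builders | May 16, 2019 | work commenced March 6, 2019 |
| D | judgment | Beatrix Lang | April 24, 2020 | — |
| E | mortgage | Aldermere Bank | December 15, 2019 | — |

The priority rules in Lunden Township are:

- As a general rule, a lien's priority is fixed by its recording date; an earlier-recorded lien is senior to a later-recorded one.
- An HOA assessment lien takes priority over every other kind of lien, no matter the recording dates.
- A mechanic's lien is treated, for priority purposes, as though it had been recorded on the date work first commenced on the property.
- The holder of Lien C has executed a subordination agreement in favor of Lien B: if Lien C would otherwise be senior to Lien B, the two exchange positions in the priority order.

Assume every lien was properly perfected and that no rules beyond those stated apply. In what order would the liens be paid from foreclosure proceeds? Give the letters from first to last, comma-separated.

A, B, C, E, D

First, effective dates: C relates back to March 6, 2019 (work commenced).
As an HOA assessment lien, A is senior to every other lien.
The other liens, earliest effective date first: C (March 6, 2019), B (August 22, 2019), E (December 15, 2019), D (April 24, 2020).
The subordination applies — C was senior to B — so C and B swap.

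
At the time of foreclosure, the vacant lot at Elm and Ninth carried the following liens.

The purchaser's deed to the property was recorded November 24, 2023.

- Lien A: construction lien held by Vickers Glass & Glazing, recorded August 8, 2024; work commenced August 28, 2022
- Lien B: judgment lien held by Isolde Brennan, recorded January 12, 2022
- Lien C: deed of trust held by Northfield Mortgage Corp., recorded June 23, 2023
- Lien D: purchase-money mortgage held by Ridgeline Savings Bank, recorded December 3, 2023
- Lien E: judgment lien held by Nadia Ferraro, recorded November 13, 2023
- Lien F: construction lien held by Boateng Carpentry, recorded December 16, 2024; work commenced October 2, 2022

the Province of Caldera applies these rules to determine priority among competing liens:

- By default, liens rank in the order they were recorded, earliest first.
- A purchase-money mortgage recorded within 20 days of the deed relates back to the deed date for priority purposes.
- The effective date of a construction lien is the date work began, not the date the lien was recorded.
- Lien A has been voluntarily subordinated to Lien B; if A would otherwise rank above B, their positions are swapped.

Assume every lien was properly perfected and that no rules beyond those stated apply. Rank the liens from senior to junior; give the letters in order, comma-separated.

B, A, F, C, E, D

Effective dates: A relates back to August 28, 2022 (work commenced); D's effective date is the deed date, November 24, 2023; F is treated as recorded October 2, 2022, the work-commencement date.
By effective date: B (January 12, 2022), A (August 28, 2022), F (October 2, 2022), C (June 23, 2023), E (November 13, 2023), D (November 24, 2023).
Since A is not senior to B, the subordination leaves the order unchanged.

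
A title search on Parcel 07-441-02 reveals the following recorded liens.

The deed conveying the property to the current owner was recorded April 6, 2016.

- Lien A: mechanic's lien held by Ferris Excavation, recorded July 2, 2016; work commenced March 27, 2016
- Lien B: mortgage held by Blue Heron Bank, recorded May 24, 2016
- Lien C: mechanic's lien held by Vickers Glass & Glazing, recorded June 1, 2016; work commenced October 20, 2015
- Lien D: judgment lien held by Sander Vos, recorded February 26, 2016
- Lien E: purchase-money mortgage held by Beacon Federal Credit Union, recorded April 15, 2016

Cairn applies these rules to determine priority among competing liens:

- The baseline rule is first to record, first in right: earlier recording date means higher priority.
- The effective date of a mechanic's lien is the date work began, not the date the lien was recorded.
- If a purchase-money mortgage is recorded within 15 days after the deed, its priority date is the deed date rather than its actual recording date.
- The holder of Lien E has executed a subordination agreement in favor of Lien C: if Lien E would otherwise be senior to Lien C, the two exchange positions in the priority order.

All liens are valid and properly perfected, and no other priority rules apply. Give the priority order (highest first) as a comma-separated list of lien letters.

C, D, A, E, B

Effective dates after the stated exceptions: A's effective date is March 27, 2016, when work began; C is treated as recorded October 20, 2015, the work-commencement date; E's effective date is the deed date, April 6, 2016.
Sorted by effective date: C (October 20, 2015), D (February 26, 2016), A (March 27, 2016), E (April 6, 2016), B (May 24, 2016).
E is already junior to C, so the subordination agreement changes nothing.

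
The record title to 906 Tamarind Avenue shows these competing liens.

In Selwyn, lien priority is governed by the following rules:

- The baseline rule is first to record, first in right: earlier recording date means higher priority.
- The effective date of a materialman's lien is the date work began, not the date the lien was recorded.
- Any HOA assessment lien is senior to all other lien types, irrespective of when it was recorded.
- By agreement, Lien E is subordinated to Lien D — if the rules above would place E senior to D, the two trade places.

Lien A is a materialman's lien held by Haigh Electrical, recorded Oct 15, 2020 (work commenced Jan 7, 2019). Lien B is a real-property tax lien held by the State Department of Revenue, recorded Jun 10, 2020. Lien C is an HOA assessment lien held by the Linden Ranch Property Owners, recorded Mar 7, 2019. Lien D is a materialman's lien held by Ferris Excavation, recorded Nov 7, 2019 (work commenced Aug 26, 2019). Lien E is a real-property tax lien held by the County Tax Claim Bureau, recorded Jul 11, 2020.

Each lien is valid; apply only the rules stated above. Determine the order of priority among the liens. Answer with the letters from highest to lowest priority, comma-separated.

C, A, D, B, E

Adjusting effective dates: A is treated as recorded Jan 7, 2019, the work-commencement date; D relates back to Aug 26, 2019 (work commenced).
C is an HOA assessment lien, so it outranks all other liens regardless of date.
Remaining liens by effective date: A (Jan 7, 2019), D (Aug 26, 2019), B (Jun 10, 2020), E (Jul 11, 2020).
E is already junior to D, so the subordination agreement changes nothing.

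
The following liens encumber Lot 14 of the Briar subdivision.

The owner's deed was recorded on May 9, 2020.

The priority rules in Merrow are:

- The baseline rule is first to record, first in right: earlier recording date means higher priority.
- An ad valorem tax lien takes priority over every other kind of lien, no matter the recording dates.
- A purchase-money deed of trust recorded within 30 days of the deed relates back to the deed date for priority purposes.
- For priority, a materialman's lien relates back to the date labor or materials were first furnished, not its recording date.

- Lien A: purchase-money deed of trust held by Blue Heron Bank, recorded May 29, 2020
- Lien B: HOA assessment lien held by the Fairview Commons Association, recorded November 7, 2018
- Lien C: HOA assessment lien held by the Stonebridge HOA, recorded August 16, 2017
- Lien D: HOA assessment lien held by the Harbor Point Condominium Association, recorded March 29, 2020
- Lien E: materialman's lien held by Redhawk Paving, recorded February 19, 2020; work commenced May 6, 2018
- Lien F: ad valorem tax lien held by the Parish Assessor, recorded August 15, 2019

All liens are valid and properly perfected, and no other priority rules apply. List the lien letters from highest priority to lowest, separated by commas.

F, C, E, B, D, A

Effective dates after the stated exceptions: A's effective date is the deed date, May 9, 2020; E relates back to May 6, 2018 (work commenced).
As an ad valorem tax lien, F is senior to every other lien.
Remaining liens by effective date: C (August 16, 2017), E (May 6, 2018), B (November 7, 2018), D (March 29, 2020), A (May 9, 2020).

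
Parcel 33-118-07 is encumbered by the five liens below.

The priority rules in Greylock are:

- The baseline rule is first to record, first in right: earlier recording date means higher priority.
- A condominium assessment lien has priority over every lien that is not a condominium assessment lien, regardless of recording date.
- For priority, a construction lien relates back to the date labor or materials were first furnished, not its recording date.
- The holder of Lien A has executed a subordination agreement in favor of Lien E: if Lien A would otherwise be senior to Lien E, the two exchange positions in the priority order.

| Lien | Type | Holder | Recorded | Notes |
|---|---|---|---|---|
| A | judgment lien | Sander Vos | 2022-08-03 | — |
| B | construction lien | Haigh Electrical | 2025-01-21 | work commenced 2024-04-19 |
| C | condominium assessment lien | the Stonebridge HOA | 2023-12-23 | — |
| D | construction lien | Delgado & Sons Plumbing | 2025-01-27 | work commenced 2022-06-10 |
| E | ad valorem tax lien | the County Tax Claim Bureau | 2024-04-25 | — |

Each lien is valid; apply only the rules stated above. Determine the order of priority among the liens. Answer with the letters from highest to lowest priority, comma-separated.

Effective dates: B's effective date is 2024-04-19, when work began; D's effective date is 2022-06-10, when work began.
C is a condominium assessment lien and takes priority over every other lien.
Among the remaining liens, by effective date: D (2022-06-10), A (2022-08-03), B (2024-04-19), E (2024-04-25).
The subordination applies — A was senior to E — so A and E swap.

C, D, E, B, A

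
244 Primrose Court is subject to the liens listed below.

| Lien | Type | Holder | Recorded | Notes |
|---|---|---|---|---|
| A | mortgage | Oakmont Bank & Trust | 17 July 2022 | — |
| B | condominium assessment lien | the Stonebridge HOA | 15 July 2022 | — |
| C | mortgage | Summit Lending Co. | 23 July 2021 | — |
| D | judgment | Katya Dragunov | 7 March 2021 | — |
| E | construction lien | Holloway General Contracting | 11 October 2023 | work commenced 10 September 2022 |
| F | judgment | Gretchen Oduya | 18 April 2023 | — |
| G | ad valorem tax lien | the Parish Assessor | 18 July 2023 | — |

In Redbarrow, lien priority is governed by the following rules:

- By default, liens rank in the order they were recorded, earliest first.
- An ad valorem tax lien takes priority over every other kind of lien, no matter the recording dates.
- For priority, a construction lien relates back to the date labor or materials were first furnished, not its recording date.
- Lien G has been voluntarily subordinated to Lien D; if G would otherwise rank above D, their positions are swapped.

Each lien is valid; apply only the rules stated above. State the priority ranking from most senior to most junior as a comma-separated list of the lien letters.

D, G, C, B, A, E, F

First, effective dates: E's effective date is 10 September 2022, when work began.
G, as an ad valorem tax lien, has superpriority and ranks first.
Among the remaining liens, by effective date: D (7 March 2021), C (23 July 2021), B (15 July 2022), A (17 July 2022), E (10 September 2022), F (18 April 2023).
The subordination applies — G was senior to D — so G and D swap.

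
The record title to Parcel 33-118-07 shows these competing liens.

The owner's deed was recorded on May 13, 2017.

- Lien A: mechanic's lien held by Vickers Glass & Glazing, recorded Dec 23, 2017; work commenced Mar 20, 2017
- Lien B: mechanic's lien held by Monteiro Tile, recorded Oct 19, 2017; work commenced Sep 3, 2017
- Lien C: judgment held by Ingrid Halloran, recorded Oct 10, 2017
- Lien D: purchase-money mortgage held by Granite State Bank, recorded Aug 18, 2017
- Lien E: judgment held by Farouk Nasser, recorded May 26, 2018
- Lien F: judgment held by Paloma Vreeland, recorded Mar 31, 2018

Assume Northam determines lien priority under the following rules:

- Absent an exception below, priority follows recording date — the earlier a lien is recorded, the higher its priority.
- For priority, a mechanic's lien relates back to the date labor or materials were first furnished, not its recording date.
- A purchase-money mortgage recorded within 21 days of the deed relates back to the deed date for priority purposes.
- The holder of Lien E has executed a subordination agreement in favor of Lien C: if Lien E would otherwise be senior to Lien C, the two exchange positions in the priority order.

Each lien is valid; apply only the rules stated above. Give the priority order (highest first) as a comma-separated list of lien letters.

Effective dates after the stated exceptions: A's effective date is Mar 20, 2017, when work began; B is treated as recorded Sep 3, 2017, the work-commencement date; D was recorded 97 days after the deed, outside the 21-day window, so it keeps its recording date.
By effective date: A (Mar 20, 2017), D (Aug 18, 2017), B (Sep 3, 2017), C (Oct 10, 2017), F (Mar 31, 2018), E (May 26, 2018).
Since E is not senior to C, the subordination leaves the order unchanged.

A, D, B, C, F, E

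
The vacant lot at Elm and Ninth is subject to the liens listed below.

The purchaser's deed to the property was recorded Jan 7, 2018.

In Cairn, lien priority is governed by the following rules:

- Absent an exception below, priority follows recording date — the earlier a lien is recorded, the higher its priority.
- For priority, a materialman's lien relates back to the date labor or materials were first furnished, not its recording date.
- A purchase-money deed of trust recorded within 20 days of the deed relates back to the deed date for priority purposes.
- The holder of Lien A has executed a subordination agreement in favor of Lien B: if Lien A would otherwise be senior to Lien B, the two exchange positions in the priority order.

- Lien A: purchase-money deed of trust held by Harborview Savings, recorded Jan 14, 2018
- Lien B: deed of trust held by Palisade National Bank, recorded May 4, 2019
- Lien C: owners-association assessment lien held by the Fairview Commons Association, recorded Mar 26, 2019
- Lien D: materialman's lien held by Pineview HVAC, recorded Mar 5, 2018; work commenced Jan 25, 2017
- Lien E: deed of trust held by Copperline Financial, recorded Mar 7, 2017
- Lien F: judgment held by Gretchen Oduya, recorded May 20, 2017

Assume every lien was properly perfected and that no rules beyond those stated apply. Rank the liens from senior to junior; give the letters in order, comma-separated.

D, E, F, B, C, A

Effective dates: A was recorded within the 20-day window, so its effective date is the deed date Jan 7, 2018; D relates back to Jan 25, 2017 (work commenced).
By effective date: D (Jan 25, 2017), E (Mar 7, 2017), F (May 20, 2017), A (Jan 7, 2018), C (Mar 26, 2019), B (May 4, 2019).
Because A would otherwise rank above B, the subordination swaps them.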